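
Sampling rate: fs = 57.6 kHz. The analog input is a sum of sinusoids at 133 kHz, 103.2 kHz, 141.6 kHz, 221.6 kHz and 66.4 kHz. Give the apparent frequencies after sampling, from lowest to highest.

fs/2 = 28.8 kHz.
133 kHz mod fs = 17.8 kHz.
17.8 kHz ≤ fs/2 = 28.8 kHz, appears at 17.8 kHz.
103.2 kHz mod fs = 45.6 kHz.
45.6 kHz > fs/2 = 28.8 kHz, folds to fs − 45.6 kHz = 12 kHz.
141.6 kHz mod fs = 26.4 kHz.
26.4 kHz ≤ fs/2 = 28.8 kHz, appears at 26.4 kHz.
221.6 kHz mod fs = 48.8 kHz.
48.8 kHz > fs/2 = 28.8 kHz, folds to fs − 48.8 kHz = 8.8 kHz.
66.4 kHz mod fs = 8.8 kHz.
8.8 kHz ≤ fs/2 = 28.8 kHz, appears at 8.8 kHz.
Distinct values: {8.8 kHz, 12 kHz, 17.8 kHz, 26.4 kHz}.

8.8 kHz, 12 kHz, 17.8 kHz, 26.4 kHz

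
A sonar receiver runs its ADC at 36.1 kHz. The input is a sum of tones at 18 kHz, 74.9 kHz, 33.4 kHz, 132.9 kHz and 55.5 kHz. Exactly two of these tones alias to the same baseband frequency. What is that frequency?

2.7 kHz

fs/2 = 18.05 kHz.
18 kHz ≤ fs/2 = 18.05 kHz, passes unchanged.
74.9 kHz mod fs = 2.7 kHz.
2.7 kHz ≤ fs/2 = 18.05 kHz, appears at 2.7 kHz.
33.4 kHz > fs/2 = 18.05 kHz, folds to fs − 33.4 kHz = 2.7 kHz.
132.9 kHz mod fs = 24.6 kHz.
24.6 kHz > fs/2 = 18.05 kHz, folds to fs − 24.6 kHz = 11.5 kHz.
55.5 kHz mod fs = 19.4 kHz.
19.4 kHz > fs/2 = 18.05 kHz, folds to fs − 19.4 kHz = 16.7 kHz.
33.4 kHz and 74.9 kHz both map to 2.7 kHz.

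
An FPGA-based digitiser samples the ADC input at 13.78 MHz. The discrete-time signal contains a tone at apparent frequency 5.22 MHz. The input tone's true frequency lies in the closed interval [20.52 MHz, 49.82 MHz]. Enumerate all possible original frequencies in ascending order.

22.34 MHz, 32.78 MHz, 36.12 MHz, 46.56 MHz

Frequencies that alias to 5.22 MHz are k·fs ± 5.22 MHz for integer k ≥ 0.
k=0: 5.22 MHz.
k=1: 8.56 MHz, 19 MHz.
k=2: 22.34 MHz, 32.78 MHz.
k=3: 36.12 MHz, 46.56 MHz.
k=4: 49.9 MHz, 60.34 MHz.
Within [20.52 MHz, 49.82 MHz]: 22.34 MHz, 32.78 MHz, 36.12 MHz, 46.56 MHz.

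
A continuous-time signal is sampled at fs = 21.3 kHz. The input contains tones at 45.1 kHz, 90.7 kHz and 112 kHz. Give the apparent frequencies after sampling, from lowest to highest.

2.5 kHz, 5.5 kHz

fs/2 = 10.65 kHz.
45.1 kHz mod fs = 2.5 kHz.
2.5 kHz ≤ fs/2 = 10.65 kHz, appears at 2.5 kHz.
90.7 kHz mod fs = 5.5 kHz.
5.5 kHz ≤ fs/2 = 10.65 kHz, appears at 5.5 kHz.
112 kHz mod fs = 5.5 kHz.
5.5 kHz ≤ fs/2 = 10.65 kHz, appears at 5.5 kHz.
Distinct values: {2.5 kHz, 5.5 kHz}.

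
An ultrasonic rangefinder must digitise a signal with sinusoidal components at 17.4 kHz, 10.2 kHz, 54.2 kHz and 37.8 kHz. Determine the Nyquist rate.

Highest-frequency component: 54.2 kHz.
Nyquist rate = 2 × 54.2 kHz = 108.4 kHz.

108.4 kHz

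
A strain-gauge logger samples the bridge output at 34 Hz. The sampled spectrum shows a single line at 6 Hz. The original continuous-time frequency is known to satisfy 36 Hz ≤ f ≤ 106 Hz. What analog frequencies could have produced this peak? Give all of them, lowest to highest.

Frequencies that alias to 6 Hz are k·fs ± 6 Hz for integer k ≥ 0.
k=0: 6 Hz.
k=1: 28 Hz, 40 Hz.
k=2: 62 Hz, 74 Hz.
k=3: 96 Hz, 108 Hz.
k=4: 130 Hz, 142 Hz.
Within [36 Hz, 106 Hz]: 40 Hz, 62 Hz, 74 Hz, 96 Hz.

40 Hz, 62 Hz, 74 Hz, 96 Hz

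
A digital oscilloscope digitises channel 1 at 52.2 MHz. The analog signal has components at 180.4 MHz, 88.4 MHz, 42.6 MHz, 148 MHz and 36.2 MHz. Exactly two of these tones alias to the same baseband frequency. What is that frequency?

fs/2 = 26.1 MHz.
180.4 MHz mod fs = 23.8 MHz.
23.8 MHz ≤ fs/2 = 26.1 MHz, appears at 23.8 MHz.
88.4 MHz mod fs = 36.2 MHz.
36.2 MHz > fs/2 = 26.1 MHz, folds to fs − 36.2 MHz = 16 MHz.
42.6 MHz > fs/2 = 26.1 MHz, folds to fs − 42.6 MHz = 9.6 MHz.
148 MHz mod fs = 43.6 MHz.
43.6 MHz > fs/2 = 26.1 MHz, folds to fs − 43.6 MHz = 8.6 MHz.
36.2 MHz > fs/2 = 26.1 MHz, folds to fs − 36.2 MHz = 16 MHz.
36.2 MHz and 88.4 MHz both map to 16 MHz.

16 MHz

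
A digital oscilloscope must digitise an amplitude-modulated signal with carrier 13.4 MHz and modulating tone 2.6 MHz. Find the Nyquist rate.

AM sidebands sit at fc ± fm = 10.8 MHz and 16 MHz.
Highest-frequency component: 16 MHz.
Nyquist rate = 2 × 16 MHz = 32 MHz.

32 MHz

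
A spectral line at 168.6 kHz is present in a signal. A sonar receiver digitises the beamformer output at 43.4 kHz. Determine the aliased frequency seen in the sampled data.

5 kHz

168.6 kHz mod fs = 38.4 kHz.
38.4 kHz > fs/2 = 21.7 kHz, folds to fs − 38.4 kHz = 5 kHz.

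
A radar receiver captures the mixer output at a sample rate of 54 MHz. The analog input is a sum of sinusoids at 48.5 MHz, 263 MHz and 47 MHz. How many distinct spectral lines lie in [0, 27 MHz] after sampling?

2

fs/2 = 27 MHz.
48.5 MHz > fs/2 = 27 MHz, folds to fs − 48.5 MHz = 5.5 MHz.
263 MHz mod fs = 47 MHz.
47 MHz > fs/2 = 27 MHz, folds to fs − 47 MHz = 7 MHz.
47 MHz > fs/2 = 27 MHz, folds to fs − 47 MHz = 7 MHz.
Distinct values: {5.5 MHz, 7 MHz} → 2.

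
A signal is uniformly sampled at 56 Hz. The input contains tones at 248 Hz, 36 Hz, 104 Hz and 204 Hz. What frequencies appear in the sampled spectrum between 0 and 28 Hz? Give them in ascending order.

8 Hz, 20 Hz, 24 Hz

fs/2 = 28 Hz.
248 Hz mod fs = 24 Hz.
24 Hz ≤ fs/2 = 28 Hz, appears at 24 Hz.
36 Hz > fs/2 = 28 Hz, folds to fs − 36 Hz = 20 Hz.
104 Hz mod fs = 48 Hz.
48 Hz > fs/2 = 28 Hz, folds to fs − 48 Hz = 8 Hz.
204 Hz mod fs = 36 Hz.
36 Hz > fs/2 = 28 Hz, folds to fs − 36 Hz = 20 Hz.
Distinct values: {8 Hz, 20 Hz, 24 Hz}.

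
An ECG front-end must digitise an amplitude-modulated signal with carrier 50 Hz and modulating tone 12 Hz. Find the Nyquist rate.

124 Hz

AM sidebands sit at fc ± fm = 38 Hz and 62 Hz.
Highest-frequency component: 62 Hz.
Nyquist rate = 2 × 62 Hz = 124 Hz.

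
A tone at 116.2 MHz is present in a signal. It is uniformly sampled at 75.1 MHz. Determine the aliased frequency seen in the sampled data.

116.2 MHz mod fs = 41.1 MHz.
41.1 MHz > fs/2 = 37.55 MHz, folds to fs − 41.1 MHz = 34 MHz.

34 MHz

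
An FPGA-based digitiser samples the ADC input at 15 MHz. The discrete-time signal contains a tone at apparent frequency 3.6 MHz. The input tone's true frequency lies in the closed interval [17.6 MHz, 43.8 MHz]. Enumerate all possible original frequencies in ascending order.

Frequencies that alias to 3.6 MHz are k·fs ± 3.6 MHz for integer k ≥ 0.
k=0: 3.6 MHz.
k=1: 11.4 MHz, 18.6 MHz.
k=2: 26.4 MHz, 33.6 MHz.
k=3: 41.4 MHz, 48.6 MHz.
k=4: 56.4 MHz, 63.6 MHz.
Within [17.6 MHz, 43.8 MHz]: 18.6 MHz, 26.4 MHz, 33.6 MHz, 41.4 MHz.

18.6 MHz, 26.4 MHz, 33.6 MHz, 41.4 MHz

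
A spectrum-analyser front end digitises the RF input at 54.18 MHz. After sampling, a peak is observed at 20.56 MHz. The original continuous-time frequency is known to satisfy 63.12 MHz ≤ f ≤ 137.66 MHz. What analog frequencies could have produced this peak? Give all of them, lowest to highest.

Frequencies that alias to 20.56 MHz are k·fs ± 20.56 MHz for integer k ≥ 0.
k=0: 20.56 MHz.
k=1: 33.62 MHz, 74.74 MHz.
k=2: 87.8 MHz, 128.92 MHz.
k=3: 141.98 MHz, 183.1 MHz.
Within [63.12 MHz, 137.66 MHz]: 74.74 MHz, 87.8 MHz, 128.92 MHz.

74.74 MHz, 87.8 MHz, 128.92 MHz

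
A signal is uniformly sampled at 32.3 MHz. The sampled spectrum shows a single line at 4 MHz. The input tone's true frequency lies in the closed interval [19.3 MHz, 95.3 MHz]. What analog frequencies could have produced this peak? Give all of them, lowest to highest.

Frequencies that alias to 4 MHz are k·fs ± 4 MHz for integer k ≥ 0.
k=0: 4 MHz.
k=1: 28.3 MHz, 36.3 MHz.
k=2: 60.6 MHz, 68.6 MHz.
k=3: 92.9 MHz, 100.9 MHz.
k=4: 125.2 MHz, 133.2 MHz.
Within [19.3 MHz, 95.3 MHz]: 28.3 MHz, 36.3 MHz, 60.6 MHz, 68.6 MHz, 92.9 MHz.

28.3 MHz, 36.3 MHz, 60.6 MHz, 68.6 MHz, 92.9 MHz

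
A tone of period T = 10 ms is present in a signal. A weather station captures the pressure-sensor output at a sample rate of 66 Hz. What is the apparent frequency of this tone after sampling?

T = 10 ms → f = 1/T = 100 Hz.
100 Hz mod fs = 34 Hz.
34 Hz > fs/2 = 33 Hz, folds to fs − 34 Hz = 32 Hz.

32 Hz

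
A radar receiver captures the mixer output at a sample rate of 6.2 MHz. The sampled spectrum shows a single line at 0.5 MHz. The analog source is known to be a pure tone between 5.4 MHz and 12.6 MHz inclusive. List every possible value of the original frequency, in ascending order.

5.7 MHz, 6.7 MHz, 11.9 MHz

Frequencies that alias to 0.5 MHz are k·fs ± 0.5 MHz for integer k ≥ 0.
k=0: 0.5 MHz.
k=1: 5.7 MHz, 6.7 MHz.
k=2: 11.9 MHz, 12.9 MHz.
k=3: 18.1 MHz, 19.1 MHz.
Within [5.4 MHz, 12.6 MHz]: 5.7 MHz, 6.7 MHz, 11.9 MHz.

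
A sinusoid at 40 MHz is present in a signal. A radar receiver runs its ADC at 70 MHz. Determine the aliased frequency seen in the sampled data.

30 MHz

40 MHz > fs/2 = 35 MHz, folds to fs − 40 MHz = 30 MHz.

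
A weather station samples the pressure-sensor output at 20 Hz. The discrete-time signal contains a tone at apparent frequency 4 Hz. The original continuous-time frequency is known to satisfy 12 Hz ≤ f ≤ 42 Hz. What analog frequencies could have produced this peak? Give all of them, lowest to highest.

16 Hz, 24 Hz, 36 Hz

Frequencies that alias to 4 Hz are k·fs ± 4 Hz for integer k ≥ 0.
k=0: 4 Hz.
k=1: 16 Hz, 24 Hz.
k=2: 36 Hz, 44 Hz.
k=3: 56 Hz, 64 Hz.
Within [12 Hz, 42 Hz]: 16 Hz, 24 Hz, 36 Hz.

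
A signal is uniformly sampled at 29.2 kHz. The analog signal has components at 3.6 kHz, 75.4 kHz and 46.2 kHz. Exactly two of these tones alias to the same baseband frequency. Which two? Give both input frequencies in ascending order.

fs/2 = 14.6 kHz.
3.6 kHz ≤ fs/2 = 14.6 kHz, passes unchanged.
75.4 kHz mod fs = 17 kHz.
17 kHz > fs/2 = 14.6 kHz, folds to fs − 17 kHz = 12.2 kHz.
46.2 kHz mod fs = 17 kHz.
17 kHz > fs/2 = 14.6 kHz, folds to fs − 17 kHz = 12.2 kHz.
46.2 kHz and 75.4 kHz both map to 12.2 kHz.

46.2 kHz, 75.4 kHz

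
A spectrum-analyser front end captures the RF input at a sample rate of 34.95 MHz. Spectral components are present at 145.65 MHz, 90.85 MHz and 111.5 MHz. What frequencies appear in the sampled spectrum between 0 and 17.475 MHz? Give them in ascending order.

fs/2 = 17.475 MHz.
145.65 MHz mod fs = 5.85 MHz.
5.85 MHz ≤ fs/2 = 17.475 MHz, appears at 5.85 MHz.
90.85 MHz mod fs = 20.95 MHz.
20.95 MHz > fs/2 = 17.475 MHz, folds to fs − 20.95 MHz = 14 MHz.
111.5 MHz mod fs = 6.65 MHz.
6.65 MHz ≤ fs/2 = 17.475 MHz, appears at 6.65 MHz.
Distinct values: {5.85 MHz, 6.65 MHz, 14 MHz}.

5.85 MHz, 6.65 MHz, 14 MHz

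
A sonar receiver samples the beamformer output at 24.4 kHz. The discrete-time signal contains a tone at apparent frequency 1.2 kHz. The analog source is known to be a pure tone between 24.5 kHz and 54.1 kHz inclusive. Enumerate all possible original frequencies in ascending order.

25.6 kHz, 47.6 kHz, 50 kHz

Frequencies that alias to 1.2 kHz are k·fs ± 1.2 kHz for integer k ≥ 0.
k=0: 1.2 kHz.
k=1: 23.2 kHz, 25.6 kHz.
k=2: 47.6 kHz, 50 kHz.
k=3: 72 kHz, 74.4 kHz.
Within [24.5 kHz, 54.1 kHz]: 25.6 kHz, 47.6 kHz, 50 kHz.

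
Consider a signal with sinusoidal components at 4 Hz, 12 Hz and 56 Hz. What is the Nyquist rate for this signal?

Highest-frequency component: 56 Hz.
Nyquist rate = 2 × 56 Hz = 112 Hz.

112 Hz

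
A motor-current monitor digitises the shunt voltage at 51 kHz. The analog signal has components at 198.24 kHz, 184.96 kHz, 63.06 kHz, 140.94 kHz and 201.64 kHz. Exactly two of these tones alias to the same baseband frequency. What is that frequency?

fs/2 = 25.5 kHz.
198.24 kHz mod fs = 45.24 kHz.
45.24 kHz > fs/2 = 25.5 kHz, folds to fs − 45.24 kHz = 5.76 kHz.
184.96 kHz mod fs = 31.96 kHz.
31.96 kHz > fs/2 = 25.5 kHz, folds to fs − 31.96 kHz = 19.04 kHz.
63.06 kHz mod fs = 12.06 kHz.
12.06 kHz ≤ fs/2 = 25.5 kHz, appears at 12.06 kHz.
140.94 kHz mod fs = 38.94 kHz.
38.94 kHz > fs/2 = 25.5 kHz, folds to fs − 38.94 kHz = 12.06 kHz.
201.64 kHz mod fs = 48.64 kHz.
48.64 kHz > fs/2 = 25.5 kHz, folds to fs − 48.64 kHz = 2.36 kHz.
63.06 kHz and 140.94 kHz both map to 12.06 kHz.

12.06 kHz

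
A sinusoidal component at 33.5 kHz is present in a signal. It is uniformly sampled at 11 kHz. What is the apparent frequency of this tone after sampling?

33.5 kHz mod fs = 0.5 kHz.
0.5 kHz ≤ fs/2 = 5.5 kHz, appears at 0.5 kHz.

0.5 kHz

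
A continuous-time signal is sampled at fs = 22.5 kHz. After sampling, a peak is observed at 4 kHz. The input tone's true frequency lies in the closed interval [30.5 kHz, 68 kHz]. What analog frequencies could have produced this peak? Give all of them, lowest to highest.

41 kHz, 49 kHz, 63.5 kHz

Frequencies that alias to 4 kHz are k·fs ± 4 kHz for integer k ≥ 0.
k=0: 4 kHz.
k=1: 18.5 kHz, 26.5 kHz.
k=2: 41 kHz, 49 kHz.
k=3: 63.5 kHz, 71.5 kHz.
k=4: 86 kHz, 94 kHz.
Within [30.5 kHz, 68 kHz]: 41 kHz, 49 kHz, 63.5 kHz.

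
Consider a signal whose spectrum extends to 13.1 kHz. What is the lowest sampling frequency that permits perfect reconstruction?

Nyquist rate = 2 × 13.1 kHz = 26.2 kHz.

26.2 kHz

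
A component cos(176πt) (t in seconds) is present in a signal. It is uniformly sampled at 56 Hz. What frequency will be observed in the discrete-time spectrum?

ω = 176π rad/s → f = ω/(2π) = 88 Hz.
88 Hz mod fs = 32 Hz.
32 Hz > fs/2 = 28 Hz, folds to fs − 32 Hz = 24 Hz.

24 Hz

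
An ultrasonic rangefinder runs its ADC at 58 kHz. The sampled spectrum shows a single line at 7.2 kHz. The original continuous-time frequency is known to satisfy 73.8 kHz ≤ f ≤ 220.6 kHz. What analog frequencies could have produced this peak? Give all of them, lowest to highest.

108.8 kHz, 123.2 kHz, 166.8 kHz, 181.2 kHz

Frequencies that alias to 7.2 kHz are k·fs ± 7.2 kHz for integer k ≥ 0.
k=0: 7.2 kHz.
k=1: 50.8 kHz, 65.2 kHz.
k=2: 108.8 kHz, 123.2 kHz.
k=3: 166.8 kHz, 181.2 kHz.
k=4: 224.8 kHz, 239.2 kHz.
Within [73.8 kHz, 220.6 kHz]: 108.8 kHz, 123.2 kHz, 166.8 kHz, 181.2 kHz.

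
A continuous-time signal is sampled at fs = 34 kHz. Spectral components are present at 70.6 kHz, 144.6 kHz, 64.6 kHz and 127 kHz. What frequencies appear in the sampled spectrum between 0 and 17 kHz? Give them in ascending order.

2.6 kHz, 3.4 kHz, 8.6 kHz, 9 kHz

fs/2 = 17 kHz.
70.6 kHz mod fs = 2.6 kHz.
2.6 kHz ≤ fs/2 = 17 kHz, appears at 2.6 kHz.
144.6 kHz mod fs = 8.6 kHz.
8.6 kHz ≤ fs/2 = 17 kHz, appears at 8.6 kHz.
64.6 kHz mod fs = 30.6 kHz.
30.6 kHz > fs/2 = 17 kHz, folds to fs − 30.6 kHz = 3.4 kHz.
127 kHz mod fs = 25 kHz.
25 kHz > fs/2 = 17 kHz, folds to fs − 25 kHz = 9 kHz.
Distinct values: {2.6 kHz, 3.4 kHz, 8.6 kHz, 9 kHz}.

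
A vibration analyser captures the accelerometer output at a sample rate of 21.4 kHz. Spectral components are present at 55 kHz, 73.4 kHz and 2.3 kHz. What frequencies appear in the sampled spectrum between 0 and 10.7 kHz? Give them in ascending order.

2.3 kHz, 9.2 kHz

fs/2 = 10.7 kHz.
55 kHz mod fs = 12.2 kHz.
12.2 kHz > fs/2 = 10.7 kHz, folds to fs − 12.2 kHz = 9.2 kHz.
73.4 kHz mod fs = 9.2 kHz.
9.2 kHz ≤ fs/2 = 10.7 kHz, appears at 9.2 kHz.
2.3 kHz ≤ fs/2 = 10.7 kHz, passes unchanged.
Distinct values: {2.3 kHz, 9.2 kHz}.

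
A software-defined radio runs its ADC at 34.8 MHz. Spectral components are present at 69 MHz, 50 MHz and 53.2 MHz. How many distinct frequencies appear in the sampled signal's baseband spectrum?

fs/2 = 17.4 MHz.
69 MHz mod fs = 34.2 MHz.
34.2 MHz > fs/2 = 17.4 MHz, folds to fs − 34.2 MHz = 0.6 MHz.
50 MHz mod fs = 15.2 MHz.
15.2 MHz ≤ fs/2 = 17.4 MHz, appears at 15.2 MHz.
53.2 MHz mod fs = 18.4 MHz.
18.4 MHz > fs/2 = 17.4 MHz, folds to fs − 18.4 MHz = 16.4 MHz.
Distinct values: {0.6 MHz, 15.2 MHz, 16.4 MHz} → 3.

3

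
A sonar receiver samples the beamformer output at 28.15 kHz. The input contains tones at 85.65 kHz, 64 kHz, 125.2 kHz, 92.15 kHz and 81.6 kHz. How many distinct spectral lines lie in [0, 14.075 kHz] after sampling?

4

fs/2 = 14.075 kHz.
85.65 kHz mod fs = 1.2 kHz.
1.2 kHz ≤ fs/2 = 14.075 kHz, appears at 1.2 kHz.
64 kHz mod fs = 7.7 kHz.
7.7 kHz ≤ fs/2 = 14.075 kHz, appears at 7.7 kHz.
125.2 kHz mod fs = 12.6 kHz.
12.6 kHz ≤ fs/2 = 14.075 kHz, appears at 12.6 kHz.
92.15 kHz mod fs = 7.7 kHz.
7.7 kHz ≤ fs/2 = 14.075 kHz, appears at 7.7 kHz.
81.6 kHz mod fs = 25.3 kHz.
25.3 kHz > fs/2 = 14.075 kHz, folds to fs − 25.3 kHz = 2.85 kHz.
Distinct values: {1.2 kHz, 2.85 kHz, 7.7 kHz, 12.6 kHz} → 4.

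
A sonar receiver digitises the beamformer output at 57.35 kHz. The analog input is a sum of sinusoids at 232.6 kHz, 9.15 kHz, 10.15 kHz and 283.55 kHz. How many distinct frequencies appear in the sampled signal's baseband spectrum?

3

fs/2 = 28.675 kHz.
232.6 kHz mod fs = 3.2 kHz.
3.2 kHz ≤ fs/2 = 28.675 kHz, appears at 3.2 kHz.
9.15 kHz ≤ fs/2 = 28.675 kHz, passes unchanged.
10.15 kHz ≤ fs/2 = 28.675 kHz, passes unchanged.
283.55 kHz mod fs = 54.15 kHz.
54.15 kHz > fs/2 = 28.675 kHz, folds to fs − 54.15 kHz = 3.2 kHz.
Distinct values: {3.2 kHz, 9.15 kHz, 10.15 kHz} → 3.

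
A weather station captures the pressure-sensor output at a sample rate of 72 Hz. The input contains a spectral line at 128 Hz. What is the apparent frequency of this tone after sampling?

128 Hz mod fs = 56 Hz.
56 Hz > fs/2 = 36 Hz, folds to fs − 56 Hz = 16 Hz.

16 Hz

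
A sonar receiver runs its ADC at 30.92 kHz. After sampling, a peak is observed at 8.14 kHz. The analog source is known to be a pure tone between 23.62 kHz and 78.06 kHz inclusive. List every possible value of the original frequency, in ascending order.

Frequencies that alias to 8.14 kHz are k·fs ± 8.14 kHz for integer k ≥ 0.
k=0: 8.14 kHz.
k=1: 22.78 kHz, 39.06 kHz.
k=2: 53.7 kHz, 69.98 kHz.
k=3: 84.62 kHz, 100.9 kHz.
Within [23.62 kHz, 78.06 kHz]: 39.06 kHz, 53.7 kHz, 69.98 kHz.

39.06 kHz, 53.7 kHz, 69.98 kHz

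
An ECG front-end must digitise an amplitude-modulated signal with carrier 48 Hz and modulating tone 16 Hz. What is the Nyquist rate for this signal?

AM sidebands sit at fc ± fm = 32 Hz and 64 Hz.
Highest-frequency component: 64 Hz.
Nyquist rate = 2 × 64 Hz = 128 Hz.

128 Hz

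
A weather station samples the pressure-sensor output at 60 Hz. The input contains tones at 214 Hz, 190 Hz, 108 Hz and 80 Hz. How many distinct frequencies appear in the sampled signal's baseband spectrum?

4

fs/2 = 30 Hz.
214 Hz mod fs = 34 Hz.
34 Hz > fs/2 = 30 Hz, folds to fs − 34 Hz = 26 Hz.
190 Hz mod fs = 10 Hz.
10 Hz ≤ fs/2 = 30 Hz, appears at 10 Hz.
108 Hz mod fs = 48 Hz.
48 Hz > fs/2 = 30 Hz, folds to fs − 48 Hz = 12 Hz.
80 Hz mod fs = 20 Hz.
20 Hz ≤ fs/2 = 30 Hz, appears at 20 Hz.
Distinct values: {10 Hz, 12 Hz, 20 Hz, 26 Hz} → 4.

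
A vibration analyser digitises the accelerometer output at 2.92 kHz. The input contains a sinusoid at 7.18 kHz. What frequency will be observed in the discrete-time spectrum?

1.34 kHz

7.18 kHz mod fs = 1.34 kHz.
1.34 kHz ≤ fs/2 = 1.46 kHz, appears at 1.34 kHz.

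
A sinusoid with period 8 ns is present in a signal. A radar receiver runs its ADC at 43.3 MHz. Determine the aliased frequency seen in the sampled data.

T = 8 ns → f = 1/T = 125 MHz.
125 MHz mod fs = 38.4 MHz.
38.4 MHz > fs/2 = 21.65 MHz, folds to fs − 38.4 MHz = 4.9 MHz.

4.9 MHz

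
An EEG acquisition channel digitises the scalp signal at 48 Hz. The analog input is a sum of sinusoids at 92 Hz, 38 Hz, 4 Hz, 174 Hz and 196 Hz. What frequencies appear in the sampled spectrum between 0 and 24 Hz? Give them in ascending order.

4 Hz, 10 Hz, 18 Hz

fs/2 = 24 Hz.
92 Hz mod fs = 44 Hz.
44 Hz > fs/2 = 24 Hz, folds to fs − 44 Hz = 4 Hz.
38 Hz > fs/2 = 24 Hz, folds to fs − 38 Hz = 10 Hz.
4 Hz ≤ fs/2 = 24 Hz, passes unchanged.
174 Hz mod fs = 30 Hz.
30 Hz > fs/2 = 24 Hz, folds to fs − 30 Hz = 18 Hz.
196 Hz mod fs = 4 Hz.
4 Hz ≤ fs/2 = 24 Hz, appears at 4 Hz.
Distinct values: {4 Hz, 10 Hz, 18 Hz}.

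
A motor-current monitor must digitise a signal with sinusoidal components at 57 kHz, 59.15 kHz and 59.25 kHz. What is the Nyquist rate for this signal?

Highest-frequency component: 59.25 kHz.
Nyquist rate = 2 × 59.25 kHz = 118.5 kHz.

118.5 kHz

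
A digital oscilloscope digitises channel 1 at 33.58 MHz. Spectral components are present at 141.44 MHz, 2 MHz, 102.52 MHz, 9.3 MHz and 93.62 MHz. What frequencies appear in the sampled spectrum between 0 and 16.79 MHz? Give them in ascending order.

1.78 MHz, 2 MHz, 7.12 MHz, 9.3 MHz

fs/2 = 16.79 MHz.
141.44 MHz mod fs = 7.12 MHz.
7.12 MHz ≤ fs/2 = 16.79 MHz, appears at 7.12 MHz.
2 MHz ≤ fs/2 = 16.79 MHz, passes unchanged.
102.52 MHz mod fs = 1.78 MHz.
1.78 MHz ≤ fs/2 = 16.79 MHz, appears at 1.78 MHz.
9.3 MHz ≤ fs/2 = 16.79 MHz, passes unchanged.
93.62 MHz mod fs = 26.46 MHz.
26.46 MHz > fs/2 = 16.79 MHz, folds to fs − 26.46 MHz = 7.12 MHz.
Distinct values: {1.78 MHz, 2 MHz, 7.12 MHz, 9.3 MHz}.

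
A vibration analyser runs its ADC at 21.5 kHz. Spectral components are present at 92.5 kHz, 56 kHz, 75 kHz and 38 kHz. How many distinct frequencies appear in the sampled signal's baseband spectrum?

fs/2 = 10.75 kHz.
92.5 kHz mod fs = 6.5 kHz.
6.5 kHz ≤ fs/2 = 10.75 kHz, appears at 6.5 kHz.
56 kHz mod fs = 13 kHz.
13 kHz > fs/2 = 10.75 kHz, folds to fs − 13 kHz = 8.5 kHz.
75 kHz mod fs = 10.5 kHz.
10.5 kHz ≤ fs/2 = 10.75 kHz, appears at 10.5 kHz.
38 kHz mod fs = 16.5 kHz.
16.5 kHz > fs/2 = 10.75 kHz, folds to fs − 16.5 kHz = 5 kHz.
Distinct values: {5 kHz, 6.5 kHz, 8.5 kHz, 10.5 kHz} → 4.

4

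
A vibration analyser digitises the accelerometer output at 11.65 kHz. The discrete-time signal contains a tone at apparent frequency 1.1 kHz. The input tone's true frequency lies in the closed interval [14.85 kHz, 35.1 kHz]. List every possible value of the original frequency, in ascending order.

22.2 kHz, 24.4 kHz, 33.85 kHz

Frequencies that alias to 1.1 kHz are k·fs ± 1.1 kHz for integer k ≥ 0.
k=0: 1.1 kHz.
k=1: 10.55 kHz, 12.75 kHz.
k=2: 22.2 kHz, 24.4 kHz.
k=3: 33.85 kHz, 36.05 kHz.
k=4: 45.5 kHz, 47.7 kHz.
Within [14.85 kHz, 35.1 kHz]: 22.2 kHz, 24.4 kHz, 33.85 kHz.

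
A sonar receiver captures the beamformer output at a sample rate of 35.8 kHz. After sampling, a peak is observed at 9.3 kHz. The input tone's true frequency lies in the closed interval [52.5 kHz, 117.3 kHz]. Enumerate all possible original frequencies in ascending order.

Frequencies that alias to 9.3 kHz are k·fs ± 9.3 kHz for integer k ≥ 0.
k=0: 9.3 kHz.
k=1: 26.5 kHz, 45.1 kHz.
k=2: 62.3 kHz, 80.9 kHz.
k=3: 98.1 kHz, 116.7 kHz.
k=4: 133.9 kHz, 152.5 kHz.
Within [52.5 kHz, 117.3 kHz]: 62.3 kHz, 80.9 kHz, 98.1 kHz, 116.7 kHz.

62.3 kHz, 80.9 kHz, 98.1 kHz, 116.7 kHz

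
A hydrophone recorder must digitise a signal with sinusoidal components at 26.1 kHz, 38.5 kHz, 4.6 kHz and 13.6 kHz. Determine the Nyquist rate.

77 kHz

Highest-frequency component: 38.5 kHz.
Nyquist rate = 2 × 38.5 kHz = 77 kHz.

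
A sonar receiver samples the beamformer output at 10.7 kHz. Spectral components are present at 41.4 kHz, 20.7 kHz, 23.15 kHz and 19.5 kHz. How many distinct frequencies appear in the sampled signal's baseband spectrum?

fs/2 = 5.35 kHz.
41.4 kHz mod fs = 9.3 kHz.
9.3 kHz > fs/2 = 5.35 kHz, folds to fs − 9.3 kHz = 1.4 kHz.
20.7 kHz mod fs = 10 kHz.
10 kHz > fs/2 = 5.35 kHz, folds to fs − 10 kHz = 0.7 kHz.
23.15 kHz mod fs = 1.75 kHz.
1.75 kHz ≤ fs/2 = 5.35 kHz, appears at 1.75 kHz.
19.5 kHz mod fs = 8.8 kHz.
8.8 kHz > fs/2 = 5.35 kHz, folds to fs − 8.8 kHz = 1.9 kHz.
Distinct values: {0.7 kHz, 1.4 kHz, 1.75 kHz, 1.9 kHz} → 4.

4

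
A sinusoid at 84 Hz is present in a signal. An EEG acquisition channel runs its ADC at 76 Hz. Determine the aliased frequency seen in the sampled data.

8 Hz

84 Hz mod fs = 8 Hz.
8 Hz ≤ fs/2 = 38 Hz, appears at 8 Hz.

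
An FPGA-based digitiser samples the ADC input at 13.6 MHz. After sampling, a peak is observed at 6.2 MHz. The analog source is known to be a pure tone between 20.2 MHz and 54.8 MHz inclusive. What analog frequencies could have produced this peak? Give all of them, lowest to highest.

21 MHz, 33.4 MHz, 34.6 MHz, 47 MHz, 48.2 MHz

Frequencies that alias to 6.2 MHz are k·fs ± 6.2 MHz for integer k ≥ 0.
k=0: 6.2 MHz.
k=1: 7.4 MHz, 19.8 MHz.
k=2: 21 MHz, 33.4 MHz.
k=3: 34.6 MHz, 47 MHz.
k=4: 48.2 MHz, 60.6 MHz.
k=5: 61.8 MHz, 74.2 MHz.
Within [20.2 MHz, 54.8 MHz]: 21 MHz, 33.4 MHz, 34.6 MHz, 47 MHz, 48.2 MHz.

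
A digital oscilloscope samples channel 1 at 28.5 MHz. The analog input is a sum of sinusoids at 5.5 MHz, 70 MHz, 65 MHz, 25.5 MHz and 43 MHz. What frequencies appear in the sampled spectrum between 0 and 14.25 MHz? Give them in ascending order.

3 MHz, 5.5 MHz, 8 MHz, 13 MHz, 14 MHz

fs/2 = 14.25 MHz.
5.5 MHz ≤ fs/2 = 14.25 MHz, passes unchanged.
70 MHz mod fs = 13 MHz.
13 MHz ≤ fs/2 = 14.25 MHz, appears at 13 MHz.
65 MHz mod fs = 8 MHz.
8 MHz ≤ fs/2 = 14.25 MHz, appears at 8 MHz.
25.5 MHz > fs/2 = 14.25 MHz, folds to fs − 25.5 MHz = 3 MHz.
43 MHz mod fs = 14.5 MHz.
14.5 MHz > fs/2 = 14.25 MHz, folds to fs − 14.5 MHz = 14 MHz.
Distinct values: {3 MHz, 5.5 MHz, 8 MHz, 13 MHz, 14 MHz}.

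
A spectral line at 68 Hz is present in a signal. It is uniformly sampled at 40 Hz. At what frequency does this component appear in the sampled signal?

68 Hz mod fs = 28 Hz.
28 Hz > fs/2 = 20 Hz, folds to fs − 28 Hz = 12 Hz.

12 Hz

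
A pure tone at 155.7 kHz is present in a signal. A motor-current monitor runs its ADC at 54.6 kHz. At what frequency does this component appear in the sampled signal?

155.7 kHz mod fs = 46.5 kHz.
46.5 kHz > fs/2 = 27.3 kHz, folds to fs − 46.5 kHz = 8.1 kHz.

8.1 kHz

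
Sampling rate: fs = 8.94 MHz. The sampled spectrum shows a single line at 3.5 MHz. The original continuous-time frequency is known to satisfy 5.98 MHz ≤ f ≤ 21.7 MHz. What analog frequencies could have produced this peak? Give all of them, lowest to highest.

Frequencies that alias to 3.5 MHz are k·fs ± 3.5 MHz for integer k ≥ 0.
k=0: 3.5 MHz.
k=1: 5.44 MHz, 12.44 MHz.
k=2: 14.38 MHz, 21.38 MHz.
k=3: 23.32 MHz, 30.32 MHz.
Within [5.98 MHz, 21.7 MHz]: 12.44 MHz, 14.38 MHz, 21.38 MHz.

12.44 MHz, 14.38 MHz, 21.38 MHz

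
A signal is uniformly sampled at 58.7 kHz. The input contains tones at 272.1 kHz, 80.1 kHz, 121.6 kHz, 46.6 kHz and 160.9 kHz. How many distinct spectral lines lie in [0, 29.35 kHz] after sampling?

fs/2 = 29.35 kHz.
272.1 kHz mod fs = 37.3 kHz.
37.3 kHz > fs/2 = 29.35 kHz, folds to fs − 37.3 kHz = 21.4 kHz.
80.1 kHz mod fs = 21.4 kHz.
21.4 kHz ≤ fs/2 = 29.35 kHz, appears at 21.4 kHz.
121.6 kHz mod fs = 4.2 kHz.
4.2 kHz ≤ fs/2 = 29.35 kHz, appears at 4.2 kHz.
46.6 kHz > fs/2 = 29.35 kHz, folds to fs − 46.6 kHz = 12.1 kHz.
160.9 kHz mod fs = 43.5 kHz.
43.5 kHz > fs/2 = 29.35 kHz, folds to fs − 43.5 kHz = 15.2 kHz.
Distinct values: {4.2 kHz, 12.1 kHz, 15.2 kHz, 21.4 kHz} → 4.

4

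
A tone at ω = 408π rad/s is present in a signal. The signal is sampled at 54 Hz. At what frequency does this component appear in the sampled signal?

12 Hz

ω = 408π rad/s → f = ω/(2π) = 204 Hz.
204 Hz mod fs = 42 Hz.
42 Hz > fs/2 = 27 Hz, folds to fs − 42 Hz = 12 Hz.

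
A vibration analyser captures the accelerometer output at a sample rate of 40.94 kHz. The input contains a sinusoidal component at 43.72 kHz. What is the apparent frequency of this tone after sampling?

2.78 kHz

43.72 kHz mod fs = 2.78 kHz.
2.78 kHz ≤ fs/2 = 20.47 kHz, appears at 2.78 kHz.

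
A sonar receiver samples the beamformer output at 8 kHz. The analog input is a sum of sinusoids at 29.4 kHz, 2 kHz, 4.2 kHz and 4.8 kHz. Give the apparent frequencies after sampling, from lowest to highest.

fs/2 = 4 kHz.
29.4 kHz mod fs = 5.4 kHz.
5.4 kHz > fs/2 = 4 kHz, folds to fs − 5.4 kHz = 2.6 kHz.
2 kHz ≤ fs/2 = 4 kHz, passes unchanged.
4.2 kHz > fs/2 = 4 kHz, folds to fs − 4.2 kHz = 3.8 kHz.
4.8 kHz > fs/2 = 4 kHz, folds to fs − 4.8 kHz = 3.2 kHz.
Distinct values: {2 kHz, 2.6 kHz, 3.2 kHz, 3.8 kHz}.

2 kHz, 2.6 kHz, 3.2 kHz, 3.8 kHz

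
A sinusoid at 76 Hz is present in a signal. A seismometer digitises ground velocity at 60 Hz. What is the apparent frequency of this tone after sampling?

76 Hz mod fs = 16 Hz.
16 Hz ≤ fs/2 = 30 Hz, appears at 16 Hz.

16 Hz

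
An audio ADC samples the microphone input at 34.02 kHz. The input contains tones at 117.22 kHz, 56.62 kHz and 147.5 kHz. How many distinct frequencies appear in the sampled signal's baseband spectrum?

fs/2 = 17.01 kHz.
117.22 kHz mod fs = 15.16 kHz.
15.16 kHz ≤ fs/2 = 17.01 kHz, appears at 15.16 kHz.
56.62 kHz mod fs = 22.6 kHz.
22.6 kHz > fs/2 = 17.01 kHz, folds to fs − 22.6 kHz = 11.42 kHz.
147.5 kHz mod fs = 11.42 kHz.
11.42 kHz ≤ fs/2 = 17.01 kHz, appears at 11.42 kHz.
Distinct values: {11.42 kHz, 15.16 kHz} → 2.

2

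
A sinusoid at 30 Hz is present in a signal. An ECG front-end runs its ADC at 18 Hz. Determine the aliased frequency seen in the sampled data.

30 Hz mod fs = 12 Hz.
12 Hz > fs/2 = 9 Hz, folds to fs − 12 Hz = 6 Hz.

6 Hz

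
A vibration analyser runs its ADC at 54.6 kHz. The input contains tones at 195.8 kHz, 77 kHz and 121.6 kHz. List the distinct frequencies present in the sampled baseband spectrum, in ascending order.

12.4 kHz, 22.4 kHz, 22.6 kHz

fs/2 = 27.3 kHz.
195.8 kHz mod fs = 32 kHz.
32 kHz > fs/2 = 27.3 kHz, folds to fs − 32 kHz = 22.6 kHz.
77 kHz mod fs = 22.4 kHz.
22.4 kHz ≤ fs/2 = 27.3 kHz, appears at 22.4 kHz.
121.6 kHz mod fs = 12.4 kHz.
12.4 kHz ≤ fs/2 = 27.3 kHz, appears at 12.4 kHz.
Distinct values: {12.4 kHz, 22.4 kHz, 22.6 kHz}.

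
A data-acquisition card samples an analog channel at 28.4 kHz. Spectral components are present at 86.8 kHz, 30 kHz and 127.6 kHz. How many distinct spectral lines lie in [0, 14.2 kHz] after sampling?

fs/2 = 14.2 kHz.
86.8 kHz mod fs = 1.6 kHz.
1.6 kHz ≤ fs/2 = 14.2 kHz, appears at 1.6 kHz.
30 kHz mod fs = 1.6 kHz.
1.6 kHz ≤ fs/2 = 14.2 kHz, appears at 1.6 kHz.
127.6 kHz mod fs = 14 kHz.
14 kHz ≤ fs/2 = 14.2 kHz, appears at 14 kHz.
Distinct values: {1.6 kHz, 14 kHz} → 2.

2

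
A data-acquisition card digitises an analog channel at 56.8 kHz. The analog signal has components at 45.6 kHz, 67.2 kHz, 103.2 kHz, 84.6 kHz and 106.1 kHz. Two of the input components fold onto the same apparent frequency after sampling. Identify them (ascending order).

fs/2 = 28.4 kHz.
45.6 kHz > fs/2 = 28.4 kHz, folds to fs − 45.6 kHz = 11.2 kHz.
67.2 kHz mod fs = 10.4 kHz.
10.4 kHz ≤ fs/2 = 28.4 kHz, appears at 10.4 kHz.
103.2 kHz mod fs = 46.4 kHz.
46.4 kHz > fs/2 = 28.4 kHz, folds to fs − 46.4 kHz = 10.4 kHz.
84.6 kHz mod fs = 27.8 kHz.
27.8 kHz ≤ fs/2 = 28.4 kHz, appears at 27.8 kHz.
106.1 kHz mod fs = 49.3 kHz.
49.3 kHz > fs/2 = 28.4 kHz, folds to fs − 49.3 kHz = 7.5 kHz.
67.2 kHz and 103.2 kHz both map to 10.4 kHz.

67.2 kHz, 103.2 kHz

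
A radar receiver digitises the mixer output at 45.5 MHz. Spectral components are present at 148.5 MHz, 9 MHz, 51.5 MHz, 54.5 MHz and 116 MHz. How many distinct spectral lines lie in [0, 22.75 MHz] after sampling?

fs/2 = 22.75 MHz.
148.5 MHz mod fs = 12 MHz.
12 MHz ≤ fs/2 = 22.75 MHz, appears at 12 MHz.
9 MHz ≤ fs/2 = 22.75 MHz, passes unchanged.
51.5 MHz mod fs = 6 MHz.
6 MHz ≤ fs/2 = 22.75 MHz, appears at 6 MHz.
54.5 MHz mod fs = 9 MHz.
9 MHz ≤ fs/2 = 22.75 MHz, appears at 9 MHz.
116 MHz mod fs = 25 MHz.
25 MHz > fs/2 = 22.75 MHz, folds to fs − 25 MHz = 20.5 MHz.
Distinct values: {6 MHz, 9 MHz, 12 MHz, 20.5 MHz} → 4.

4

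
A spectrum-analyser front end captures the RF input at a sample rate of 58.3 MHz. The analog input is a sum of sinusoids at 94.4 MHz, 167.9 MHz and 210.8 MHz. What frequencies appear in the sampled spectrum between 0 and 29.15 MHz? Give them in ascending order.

7 MHz, 22.2 MHz, 22.4 MHz

fs/2 = 29.15 MHz.
94.4 MHz mod fs = 36.1 MHz.
36.1 MHz > fs/2 = 29.15 MHz, folds to fs − 36.1 MHz = 22.2 MHz.
167.9 MHz mod fs = 51.3 MHz.
51.3 MHz > fs/2 = 29.15 MHz, folds to fs − 51.3 MHz = 7 MHz.
210.8 MHz mod fs = 35.9 MHz.
35.9 MHz > fs/2 = 29.15 MHz, folds to fs − 35.9 MHz = 22.4 MHz.
Distinct values: {7 MHz, 22.2 MHz, 22.4 MHz}.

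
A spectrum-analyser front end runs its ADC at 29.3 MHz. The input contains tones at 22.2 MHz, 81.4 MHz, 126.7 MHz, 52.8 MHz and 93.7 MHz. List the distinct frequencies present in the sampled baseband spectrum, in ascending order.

fs/2 = 14.65 MHz.
22.2 MHz > fs/2 = 14.65 MHz, folds to fs − 22.2 MHz = 7.1 MHz.
81.4 MHz mod fs = 22.8 MHz.
22.8 MHz > fs/2 = 14.65 MHz, folds to fs − 22.8 MHz = 6.5 MHz.
126.7 MHz mod fs = 9.5 MHz.
9.5 MHz ≤ fs/2 = 14.65 MHz, appears at 9.5 MHz.
52.8 MHz mod fs = 23.5 MHz.
23.5 MHz > fs/2 = 14.65 MHz, folds to fs − 23.5 MHz = 5.8 MHz.
93.7 MHz mod fs = 5.8 MHz.
5.8 MHz ≤ fs/2 = 14.65 MHz, appears at 5.8 MHz.
Distinct values: {5.8 MHz, 6.5 MHz, 7.1 MHz, 9.5 MHz}.

5.8 MHz, 6.5 MHz, 7.1 MHz, 9.5 MHz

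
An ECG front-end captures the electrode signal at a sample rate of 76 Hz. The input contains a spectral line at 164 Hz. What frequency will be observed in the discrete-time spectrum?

12 Hz

164 Hz mod fs = 12 Hz.
12 Hz ≤ fs/2 = 38 Hz, appears at 12 Hz.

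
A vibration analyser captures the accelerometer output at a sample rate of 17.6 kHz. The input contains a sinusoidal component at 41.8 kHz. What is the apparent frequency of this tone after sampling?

41.8 kHz mod fs = 6.6 kHz.
6.6 kHz ≤ fs/2 = 8.8 kHz, appears at 6.6 kHz.

6.6 kHz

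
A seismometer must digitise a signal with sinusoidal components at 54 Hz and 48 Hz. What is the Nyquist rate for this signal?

108 Hz

Highest-frequency component: 54 Hz.
Nyquist rate = 2 × 54 Hz = 108 Hz.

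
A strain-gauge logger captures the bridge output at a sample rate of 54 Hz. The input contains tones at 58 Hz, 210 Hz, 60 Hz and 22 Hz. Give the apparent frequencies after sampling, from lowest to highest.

4 Hz, 6 Hz, 22 Hz

fs/2 = 27 Hz.
58 Hz mod fs = 4 Hz.
4 Hz ≤ fs/2 = 27 Hz, appears at 4 Hz.
210 Hz mod fs = 48 Hz.
48 Hz > fs/2 = 27 Hz, folds to fs − 48 Hz = 6 Hz.
60 Hz mod fs = 6 Hz.
6 Hz ≤ fs/2 = 27 Hz, appears at 6 Hz.
22 Hz ≤ fs/2 = 27 Hz, passes unchanged.
Distinct values: {4 Hz, 6 Hz, 22 Hz}.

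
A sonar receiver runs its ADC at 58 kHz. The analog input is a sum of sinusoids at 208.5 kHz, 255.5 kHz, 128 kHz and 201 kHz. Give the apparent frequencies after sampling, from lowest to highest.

fs/2 = 29 kHz.
208.5 kHz mod fs = 34.5 kHz.
34.5 kHz > fs/2 = 29 kHz, folds to fs − 34.5 kHz = 23.5 kHz.
255.5 kHz mod fs = 23.5 kHz.
23.5 kHz ≤ fs/2 = 29 kHz, appears at 23.5 kHz.
128 kHz mod fs = 12 kHz.
12 kHz ≤ fs/2 = 29 kHz, appears at 12 kHz.
201 kHz mod fs = 27 kHz.
27 kHz ≤ fs/2 = 29 kHz, appears at 27 kHz.
Distinct values: {12 kHz, 23.5 kHz, 27 kHz}.

12 kHz, 23.5 kHz, 27 kHz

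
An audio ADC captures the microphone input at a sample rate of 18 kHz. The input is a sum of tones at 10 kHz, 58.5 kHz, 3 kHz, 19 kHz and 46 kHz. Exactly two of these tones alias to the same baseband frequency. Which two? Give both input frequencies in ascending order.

fs/2 = 9 kHz.
10 kHz > fs/2 = 9 kHz, folds to fs − 10 kHz = 8 kHz.
58.5 kHz mod fs = 4.5 kHz.
4.5 kHz ≤ fs/2 = 9 kHz, appears at 4.5 kHz.
3 kHz ≤ fs/2 = 9 kHz, passes unchanged.
19 kHz mod fs = 1 kHz.
1 kHz ≤ fs/2 = 9 kHz, appears at 1 kHz.
46 kHz mod fs = 10 kHz.
10 kHz > fs/2 = 9 kHz, folds to fs − 10 kHz = 8 kHz.
10 kHz and 46 kHz both map to 8 kHz.

10 kHz, 46 kHz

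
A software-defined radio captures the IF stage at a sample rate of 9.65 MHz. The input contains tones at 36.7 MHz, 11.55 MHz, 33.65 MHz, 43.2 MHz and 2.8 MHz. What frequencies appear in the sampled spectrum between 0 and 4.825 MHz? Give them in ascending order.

1.9 MHz, 2.8 MHz, 4.6 MHz, 4.7 MHz

fs/2 = 4.825 MHz.
36.7 MHz mod fs = 7.75 MHz.
7.75 MHz > fs/2 = 4.825 MHz, folds to fs − 7.75 MHz = 1.9 MHz.
11.55 MHz mod fs = 1.9 MHz.
1.9 MHz ≤ fs/2 = 4.825 MHz, appears at 1.9 MHz.
33.65 MHz mod fs = 4.7 MHz.
4.7 MHz ≤ fs/2 = 4.825 MHz, appears at 4.7 MHz.
43.2 MHz mod fs = 4.6 MHz.
4.6 MHz ≤ fs/2 = 4.825 MHz, appears at 4.6 MHz.
2.8 MHz ≤ fs/2 = 4.825 MHz, passes unchanged.
Distinct values: {1.9 MHz, 2.8 MHz, 4.6 MHz, 4.7 MHz}.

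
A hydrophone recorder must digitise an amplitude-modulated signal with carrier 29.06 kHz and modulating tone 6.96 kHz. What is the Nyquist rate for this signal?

72.04 kHz

AM sidebands sit at fc ± fm = 22.1 kHz and 36.02 kHz.
Highest-frequency component: 36.02 kHz.
Nyquist rate = 2 × 36.02 kHz = 72.04 kHz.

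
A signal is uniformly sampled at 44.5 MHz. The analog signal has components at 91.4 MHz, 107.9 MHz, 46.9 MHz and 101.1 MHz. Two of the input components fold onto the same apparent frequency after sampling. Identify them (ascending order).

46.9 MHz, 91.4 MHz

fs/2 = 22.25 MHz.
91.4 MHz mod fs = 2.4 MHz.
2.4 MHz ≤ fs/2 = 22.25 MHz, appears at 2.4 MHz.
107.9 MHz mod fs = 18.9 MHz.
18.9 MHz ≤ fs/2 = 22.25 MHz, appears at 18.9 MHz.
46.9 MHz mod fs = 2.4 MHz.
2.4 MHz ≤ fs/2 = 22.25 MHz, appears at 2.4 MHz.
101.1 MHz mod fs = 12.1 MHz.
12.1 MHz ≤ fs/2 = 22.25 MHz, appears at 12.1 MHz.
46.9 MHz and 91.4 MHz both map to 2.4 MHz.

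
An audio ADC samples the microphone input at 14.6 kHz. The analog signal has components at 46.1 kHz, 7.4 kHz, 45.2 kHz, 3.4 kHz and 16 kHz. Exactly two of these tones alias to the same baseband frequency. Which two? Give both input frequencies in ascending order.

16 kHz, 45.2 kHz

fs/2 = 7.3 kHz.
46.1 kHz mod fs = 2.3 kHz.
2.3 kHz ≤ fs/2 = 7.3 kHz, appears at 2.3 kHz.
7.4 kHz > fs/2 = 7.3 kHz, folds to fs − 7.4 kHz = 7.2 kHz.
45.2 kHz mod fs = 1.4 kHz.
1.4 kHz ≤ fs/2 = 7.3 kHz, appears at 1.4 kHz.
3.4 kHz ≤ fs/2 = 7.3 kHz, passes unchanged.
16 kHz mod fs = 1.4 kHz.
1.4 kHz ≤ fs/2 = 7.3 kHz, appears at 1.4 kHz.
16 kHz and 45.2 kHz both map to 1.4 kHz.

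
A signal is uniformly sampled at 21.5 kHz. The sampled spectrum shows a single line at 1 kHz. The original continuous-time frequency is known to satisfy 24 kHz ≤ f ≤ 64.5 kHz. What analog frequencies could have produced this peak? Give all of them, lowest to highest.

Frequencies that alias to 1 kHz are k·fs ± 1 kHz for integer k ≥ 0.
k=0: 1 kHz.
k=1: 20.5 kHz, 22.5 kHz.
k=2: 42 kHz, 44 kHz.
k=3: 63.5 kHz, 65.5 kHz.
k=4: 85 kHz, 87 kHz.
Within [24 kHz, 64.5 kHz]: 42 kHz, 44 kHz, 63.5 kHz.

42 kHz, 44 kHz, 63.5 kHz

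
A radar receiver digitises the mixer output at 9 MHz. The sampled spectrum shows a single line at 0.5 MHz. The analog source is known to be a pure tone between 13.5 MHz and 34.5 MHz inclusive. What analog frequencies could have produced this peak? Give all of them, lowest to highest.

17.5 MHz, 18.5 MHz, 26.5 MHz, 27.5 MHz

Frequencies that alias to 0.5 MHz are k·fs ± 0.5 MHz for integer k ≥ 0.
k=0: 0.5 MHz.
k=1: 8.5 MHz, 9.5 MHz.
k=2: 17.5 MHz, 18.5 MHz.
k=3: 26.5 MHz, 27.5 MHz.
k=4: 35.5 MHz, 36.5 MHz.
Within [13.5 MHz, 34.5 MHz]: 17.5 MHz, 18.5 MHz, 26.5 MHz, 27.5 MHz.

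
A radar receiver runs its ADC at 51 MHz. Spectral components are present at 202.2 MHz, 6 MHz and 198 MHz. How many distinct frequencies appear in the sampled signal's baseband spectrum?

fs/2 = 25.5 MHz.
202.2 MHz mod fs = 49.2 MHz.
49.2 MHz > fs/2 = 25.5 MHz, folds to fs − 49.2 MHz = 1.8 MHz.
6 MHz ≤ fs/2 = 25.5 MHz, passes unchanged.
198 MHz mod fs = 45 MHz.
45 MHz > fs/2 = 25.5 MHz, folds to fs − 45 MHz = 6 MHz.
Distinct values: {1.8 MHz, 6 MHz} → 2.

2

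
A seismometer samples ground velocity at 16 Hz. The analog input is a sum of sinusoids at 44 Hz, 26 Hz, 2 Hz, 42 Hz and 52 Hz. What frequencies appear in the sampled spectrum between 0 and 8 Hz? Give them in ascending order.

2 Hz, 4 Hz, 6 Hz

fs/2 = 8 Hz.
44 Hz mod fs = 12 Hz.
12 Hz > fs/2 = 8 Hz, folds to fs − 12 Hz = 4 Hz.
26 Hz mod fs = 10 Hz.
10 Hz > fs/2 = 8 Hz, folds to fs − 10 Hz = 6 Hz.
2 Hz ≤ fs/2 = 8 Hz, passes unchanged.
42 Hz mod fs = 10 Hz.
10 Hz > fs/2 = 8 Hz, folds to fs − 10 Hz = 6 Hz.
52 Hz mod fs = 4 Hz.
4 Hz ≤ fs/2 = 8 Hz, appears at 4 Hz.
Distinct values: {2 Hz, 4 Hz, 6 Hz}.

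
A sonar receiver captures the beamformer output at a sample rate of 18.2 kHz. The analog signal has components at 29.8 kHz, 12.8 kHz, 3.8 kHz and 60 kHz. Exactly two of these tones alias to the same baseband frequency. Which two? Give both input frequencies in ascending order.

12.8 kHz, 60 kHz

fs/2 = 9.1 kHz.
29.8 kHz mod fs = 11.6 kHz.
11.6 kHz > fs/2 = 9.1 kHz, folds to fs − 11.6 kHz = 6.6 kHz.
12.8 kHz > fs/2 = 9.1 kHz, folds to fs − 12.8 kHz = 5.4 kHz.
3.8 kHz ≤ fs/2 = 9.1 kHz, passes unchanged.
60 kHz mod fs = 5.4 kHz.
5.4 kHz ≤ fs/2 = 9.1 kHz, appears at 5.4 kHz.
12.8 kHz and 60 kHz both map to 5.4 kHz.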